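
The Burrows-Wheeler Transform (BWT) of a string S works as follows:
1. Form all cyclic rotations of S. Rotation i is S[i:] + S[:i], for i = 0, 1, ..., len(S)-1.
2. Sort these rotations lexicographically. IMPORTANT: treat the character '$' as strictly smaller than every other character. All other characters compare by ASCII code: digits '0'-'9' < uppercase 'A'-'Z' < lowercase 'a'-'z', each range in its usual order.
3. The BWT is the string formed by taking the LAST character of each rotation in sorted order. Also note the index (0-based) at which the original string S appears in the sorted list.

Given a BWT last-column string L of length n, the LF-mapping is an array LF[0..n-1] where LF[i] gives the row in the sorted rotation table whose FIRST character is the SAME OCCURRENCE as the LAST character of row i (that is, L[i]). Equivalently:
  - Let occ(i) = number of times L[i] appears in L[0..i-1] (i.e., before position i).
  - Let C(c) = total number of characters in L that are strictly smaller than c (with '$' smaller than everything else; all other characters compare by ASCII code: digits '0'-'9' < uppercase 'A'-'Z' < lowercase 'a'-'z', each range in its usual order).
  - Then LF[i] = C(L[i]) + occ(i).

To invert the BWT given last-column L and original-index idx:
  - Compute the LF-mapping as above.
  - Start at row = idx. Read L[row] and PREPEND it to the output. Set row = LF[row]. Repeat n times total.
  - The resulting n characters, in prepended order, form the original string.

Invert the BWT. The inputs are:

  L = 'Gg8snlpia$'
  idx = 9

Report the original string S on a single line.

LF mapping: 2 4 1 9 7 6 8 5 3 0
Walk LF starting at row 9, prepending L[row]:
  step 1: row=9, L[9]='$', prepend. Next row=LF[9]=0
  step 2: row=0, L[0]='G', prepend. Next row=LF[0]=2
  step 3: row=2, L[2]='8', prepend. Next row=LF[2]=1
  step 4: row=1, L[1]='g', prepend. Next row=LF[1]=4
  step 5: row=4, L[4]='n', prepend. Next row=LF[4]=7
  step 6: row=7, L[7]='i', prepend. Next row=LF[7]=5
  step 7: row=5, L[5]='l', prepend. Next row=LF[5]=6
  step 8: row=6, L[6]='p', prepend. Next row=LF[6]=8
  step 9: row=8, L[8]='a', prepend. Next row=LF[8]=3
  step 10: row=3, L[3]='s', prepend. Next row=LF[3]=9
Reversed output: sapling8G$

Answer: sapling8G$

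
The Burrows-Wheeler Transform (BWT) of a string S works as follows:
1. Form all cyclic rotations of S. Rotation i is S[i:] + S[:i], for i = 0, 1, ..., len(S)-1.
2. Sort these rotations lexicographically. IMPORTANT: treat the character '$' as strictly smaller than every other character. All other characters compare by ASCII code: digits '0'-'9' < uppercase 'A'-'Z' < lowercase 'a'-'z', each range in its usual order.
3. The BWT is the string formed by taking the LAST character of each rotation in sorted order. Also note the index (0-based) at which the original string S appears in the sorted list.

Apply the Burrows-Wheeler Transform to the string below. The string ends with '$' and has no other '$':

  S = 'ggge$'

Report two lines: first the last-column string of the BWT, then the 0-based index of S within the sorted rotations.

All 5 rotations (rotation i = S[i:]+S[:i]):
  rot[0] = ggge$
  rot[1] = gge$g
  rot[2] = ge$gg
  rot[3] = e$ggg
  rot[4] = $ggge
Sorted (with $ < everything):
  sorted[0] = $ggge  (last char: 'e')
  sorted[1] = e$ggg  (last char: 'g')
  sorted[2] = ge$gg  (last char: 'g')
  sorted[3] = gge$g  (last char: 'g')
  sorted[4] = ggge$  (last char: '$')
Last column: eggg$
Original string S is at sorted index 4

Answer: eggg$
4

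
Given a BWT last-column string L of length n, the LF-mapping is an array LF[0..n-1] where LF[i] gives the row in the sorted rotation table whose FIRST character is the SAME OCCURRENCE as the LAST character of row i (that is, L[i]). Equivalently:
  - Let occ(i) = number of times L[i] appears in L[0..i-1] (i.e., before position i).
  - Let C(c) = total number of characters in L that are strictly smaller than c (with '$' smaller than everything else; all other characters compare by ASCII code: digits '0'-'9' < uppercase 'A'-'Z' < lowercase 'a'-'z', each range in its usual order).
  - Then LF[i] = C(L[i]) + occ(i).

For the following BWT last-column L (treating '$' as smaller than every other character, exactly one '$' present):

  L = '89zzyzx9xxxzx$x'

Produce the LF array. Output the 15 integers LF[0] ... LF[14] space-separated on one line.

Answer: 1 2 11 12 10 13 4 3 5 6 7 14 8 0 9

Derivation:
Char counts: '$':1, '8':1, '9':2, 'x':6, 'y':1, 'z':4
C (first-col start): C('$')=0, C('8')=1, C('9')=2, C('x')=4, C('y')=10, C('z')=11
L[0]='8': occ=0, LF[0]=C('8')+0=1+0=1
L[1]='9': occ=0, LF[1]=C('9')+0=2+0=2
L[2]='z': occ=0, LF[2]=C('z')+0=11+0=11
L[3]='z': occ=1, LF[3]=C('z')+1=11+1=12
L[4]='y': occ=0, LF[4]=C('y')+0=10+0=10
L[5]='z': occ=2, LF[5]=C('z')+2=11+2=13
L[6]='x': occ=0, LF[6]=C('x')+0=4+0=4
L[7]='9': occ=1, LF[7]=C('9')+1=2+1=3
L[8]='x': occ=1, LF[8]=C('x')+1=4+1=5
L[9]='x': occ=2, LF[9]=C('x')+2=4+2=6
L[10]='x': occ=3, LF[10]=C('x')+3=4+3=7
L[11]='z': occ=3, LF[11]=C('z')+3=11+3=14
L[12]='x': occ=4, LF[12]=C('x')+4=4+4=8
L[13]='$': occ=0, LF[13]=C('$')+0=0+0=0
L[14]='x': occ=5, LF[14]=C('x')+5=4+5=9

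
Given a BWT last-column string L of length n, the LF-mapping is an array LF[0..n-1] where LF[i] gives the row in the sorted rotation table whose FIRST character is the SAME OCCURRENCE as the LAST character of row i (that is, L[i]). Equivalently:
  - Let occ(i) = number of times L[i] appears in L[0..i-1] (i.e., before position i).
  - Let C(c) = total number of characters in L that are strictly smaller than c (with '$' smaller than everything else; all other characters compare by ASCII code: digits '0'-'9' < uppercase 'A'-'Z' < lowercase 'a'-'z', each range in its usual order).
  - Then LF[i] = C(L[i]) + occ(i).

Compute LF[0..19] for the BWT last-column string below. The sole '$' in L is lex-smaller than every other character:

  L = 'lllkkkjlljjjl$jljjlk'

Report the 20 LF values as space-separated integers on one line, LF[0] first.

Answer: 12 13 14 8 9 10 1 15 16 2 3 4 17 0 5 18 6 7 19 11

Derivation:
Char counts: '$':1, 'j':7, 'k':4, 'l':8
C (first-col start): C('$')=0, C('j')=1, C('k')=8, C('l')=12
L[0]='l': occ=0, LF[0]=C('l')+0=12+0=12
L[1]='l': occ=1, LF[1]=C('l')+1=12+1=13
L[2]='l': occ=2, LF[2]=C('l')+2=12+2=14
L[3]='k': occ=0, LF[3]=C('k')+0=8+0=8
L[4]='k': occ=1, LF[4]=C('k')+1=8+1=9
L[5]='k': occ=2, LF[5]=C('k')+2=8+2=10
L[6]='j': occ=0, LF[6]=C('j')+0=1+0=1
L[7]='l': occ=3, LF[7]=C('l')+3=12+3=15
L[8]='l': occ=4, LF[8]=C('l')+4=12+4=16
L[9]='j': occ=1, LF[9]=C('j')+1=1+1=2
L[10]='j': occ=2, LF[10]=C('j')+2=1+2=3
L[11]='j': occ=3, LF[11]=C('j')+3=1+3=4
L[12]='l': occ=5, LF[12]=C('l')+5=12+5=17
L[13]='$': occ=0, LF[13]=C('$')+0=0+0=0
L[14]='j': occ=4, LF[14]=C('j')+4=1+4=5
L[15]='l': occ=6, LF[15]=C('l')+6=12+6=18
L[16]='j': occ=5, LF[16]=C('j')+5=1+5=6
L[17]='j': occ=6, LF[17]=C('j')+6=1+6=7
L[18]='l': occ=7, LF[18]=C('l')+7=12+7=19
L[19]='k': occ=3, LF[19]=C('k')+3=8+3=11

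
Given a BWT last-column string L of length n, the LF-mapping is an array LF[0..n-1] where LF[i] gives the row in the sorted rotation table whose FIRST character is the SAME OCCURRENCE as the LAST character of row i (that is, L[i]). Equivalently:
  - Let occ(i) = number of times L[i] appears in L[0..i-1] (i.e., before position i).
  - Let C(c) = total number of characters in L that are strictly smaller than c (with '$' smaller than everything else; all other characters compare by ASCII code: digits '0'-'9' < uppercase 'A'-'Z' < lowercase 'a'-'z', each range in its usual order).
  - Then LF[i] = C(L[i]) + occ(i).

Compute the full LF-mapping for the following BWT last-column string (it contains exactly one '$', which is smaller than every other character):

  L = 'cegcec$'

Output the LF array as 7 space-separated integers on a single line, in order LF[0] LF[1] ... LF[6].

Answer: 1 4 6 2 5 3 0

Derivation:
Char counts: '$':1, 'c':3, 'e':2, 'g':1
C (first-col start): C('$')=0, C('c')=1, C('e')=4, C('g')=6
L[0]='c': occ=0, LF[0]=C('c')+0=1+0=1
L[1]='e': occ=0, LF[1]=C('e')+0=4+0=4
L[2]='g': occ=0, LF[2]=C('g')+0=6+0=6
L[3]='c': occ=1, LF[3]=C('c')+1=1+1=2
L[4]='e': occ=1, LF[4]=C('e')+1=4+1=5
L[5]='c': occ=2, LF[5]=C('c')+2=1+2=3
L[6]='$': occ=0, LF[6]=C('$')+0=0+0=0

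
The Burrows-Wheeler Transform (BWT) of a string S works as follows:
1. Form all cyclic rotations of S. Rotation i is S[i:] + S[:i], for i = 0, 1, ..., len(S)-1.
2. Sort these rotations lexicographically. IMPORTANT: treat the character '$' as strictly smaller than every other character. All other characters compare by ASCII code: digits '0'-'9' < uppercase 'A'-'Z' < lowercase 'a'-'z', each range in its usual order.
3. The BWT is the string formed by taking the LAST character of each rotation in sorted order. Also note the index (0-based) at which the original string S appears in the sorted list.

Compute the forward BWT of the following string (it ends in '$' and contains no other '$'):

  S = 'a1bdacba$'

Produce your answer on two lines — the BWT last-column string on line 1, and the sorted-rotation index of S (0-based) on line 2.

Answer: aab$dc1ab
3

Derivation:
All 9 rotations (rotation i = S[i:]+S[:i]):
  rot[0] = a1bdacba$
  rot[1] = 1bdacba$a
  rot[2] = bdacba$a1
  rot[3] = dacba$a1b
  rot[4] = acba$a1bd
  rot[5] = cba$a1bda
  rot[6] = ba$a1bdac
  rot[7] = a$a1bdacb
  rot[8] = $a1bdacba
Sorted (with $ < everything):
  sorted[0] = $a1bdacba  (last char: 'a')
  sorted[1] = 1bdacba$a  (last char: 'a')
  sorted[2] = a$a1bdacb  (last char: 'b')
  sorted[3] = a1bdacba$  (last char: '$')
  sorted[4] = acba$a1bd  (last char: 'd')
  sorted[5] = ba$a1bdac  (last char: 'c')
  sorted[6] = bdacba$a1  (last char: '1')
  sorted[7] = cba$a1bda  (last char: 'a')
  sorted[8] = dacba$a1b  (last char: 'b')
Last column: aab$dc1ab
Original string S is at sorted index 3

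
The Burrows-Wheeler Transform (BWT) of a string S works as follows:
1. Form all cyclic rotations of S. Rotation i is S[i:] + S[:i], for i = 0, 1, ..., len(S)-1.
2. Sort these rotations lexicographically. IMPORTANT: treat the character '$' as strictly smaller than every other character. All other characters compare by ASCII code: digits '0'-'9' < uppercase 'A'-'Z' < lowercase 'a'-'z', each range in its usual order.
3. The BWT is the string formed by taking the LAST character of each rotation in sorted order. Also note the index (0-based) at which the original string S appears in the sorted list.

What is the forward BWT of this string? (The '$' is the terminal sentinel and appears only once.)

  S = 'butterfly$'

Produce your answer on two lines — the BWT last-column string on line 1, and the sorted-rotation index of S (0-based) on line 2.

All 10 rotations (rotation i = S[i:]+S[:i]):
  rot[0] = butterfly$
  rot[1] = utterfly$b
  rot[2] = tterfly$bu
  rot[3] = terfly$but
  rot[4] = erfly$butt
  rot[5] = rfly$butte
  rot[6] = fly$butter
  rot[7] = ly$butterf
  rot[8] = y$butterfl
  rot[9] = $butterfly
Sorted (with $ < everything):
  sorted[0] = $butterfly  (last char: 'y')
  sorted[1] = butterfly$  (last char: '$')
  sorted[2] = erfly$butt  (last char: 't')
  sorted[3] = fly$butter  (last char: 'r')
  sorted[4] = ly$butterf  (last char: 'f')
  sorted[5] = rfly$butte  (last char: 'e')
  sorted[6] = terfly$but  (last char: 't')
  sorted[7] = tterfly$bu  (last char: 'u')
  sorted[8] = utterfly$b  (last char: 'b')
  sorted[9] = y$butterfl  (last char: 'l')
Last column: y$trfetubl
Original string S is at sorted index 1

Answer: y$trfetubl
1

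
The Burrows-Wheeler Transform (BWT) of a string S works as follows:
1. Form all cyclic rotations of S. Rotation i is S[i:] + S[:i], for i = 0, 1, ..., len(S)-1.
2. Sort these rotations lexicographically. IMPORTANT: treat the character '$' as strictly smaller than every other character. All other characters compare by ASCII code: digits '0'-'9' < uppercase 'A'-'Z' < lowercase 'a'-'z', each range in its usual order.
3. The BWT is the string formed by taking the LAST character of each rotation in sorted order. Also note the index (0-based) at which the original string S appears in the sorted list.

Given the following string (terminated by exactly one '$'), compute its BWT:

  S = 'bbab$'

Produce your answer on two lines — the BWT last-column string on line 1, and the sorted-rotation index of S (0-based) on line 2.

All 5 rotations (rotation i = S[i:]+S[:i]):
  rot[0] = bbab$
  rot[1] = bab$b
  rot[2] = ab$bb
  rot[3] = b$bba
  rot[4] = $bbab
Sorted (with $ < everything):
  sorted[0] = $bbab  (last char: 'b')
  sorted[1] = ab$bb  (last char: 'b')
  sorted[2] = b$bba  (last char: 'a')
  sorted[3] = bab$b  (last char: 'b')
  sorted[4] = bbab$  (last char: '$')
Last column: bbab$
Original string S is at sorted index 4

Answer: bbab$
4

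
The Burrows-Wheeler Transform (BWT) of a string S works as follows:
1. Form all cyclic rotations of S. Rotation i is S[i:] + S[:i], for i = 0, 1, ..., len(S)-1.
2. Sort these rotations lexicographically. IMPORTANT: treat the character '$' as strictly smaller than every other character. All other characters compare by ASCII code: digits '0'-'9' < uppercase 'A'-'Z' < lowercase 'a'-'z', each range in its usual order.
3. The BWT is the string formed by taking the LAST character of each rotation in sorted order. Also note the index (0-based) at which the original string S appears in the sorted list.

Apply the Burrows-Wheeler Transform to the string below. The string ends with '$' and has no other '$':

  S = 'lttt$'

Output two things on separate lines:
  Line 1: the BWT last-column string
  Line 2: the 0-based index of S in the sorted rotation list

Answer: t$ttl
1

Derivation:
All 5 rotations (rotation i = S[i:]+S[:i]):
  rot[0] = lttt$
  rot[1] = ttt$l
  rot[2] = tt$lt
  rot[3] = t$ltt
  rot[4] = $lttt
Sorted (with $ < everything):
  sorted[0] = $lttt  (last char: 't')
  sorted[1] = lttt$  (last char: '$')
  sorted[2] = t$ltt  (last char: 't')
  sorted[3] = tt$lt  (last char: 't')
  sorted[4] = ttt$l  (last char: 'l')
Last column: t$ttl
Original string S is at sorted index 1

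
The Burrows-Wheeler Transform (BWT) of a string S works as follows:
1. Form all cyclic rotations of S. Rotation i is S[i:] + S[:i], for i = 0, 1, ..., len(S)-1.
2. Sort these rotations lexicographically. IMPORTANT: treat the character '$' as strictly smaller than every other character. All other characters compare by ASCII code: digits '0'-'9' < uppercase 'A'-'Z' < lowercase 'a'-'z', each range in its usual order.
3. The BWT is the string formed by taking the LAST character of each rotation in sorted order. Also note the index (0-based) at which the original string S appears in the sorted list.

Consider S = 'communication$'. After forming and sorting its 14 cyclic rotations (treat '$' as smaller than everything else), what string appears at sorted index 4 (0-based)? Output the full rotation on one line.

Answer: ication$commun

Derivation:
All 14 rotations (rotation i = S[i:]+S[:i]):
  rot[0] = communication$
  rot[1] = ommunication$c
  rot[2] = mmunication$co
  rot[3] = munication$com
  rot[4] = unication$comm
  rot[5] = nication$commu
  rot[6] = ication$commun
  rot[7] = cation$communi
  rot[8] = ation$communic
  rot[9] = tion$communica
  rot[10] = ion$communicat
  rot[11] = on$communicati
  rot[12] = n$communicatio
  rot[13] = $communication
Sorted (with $ < everything):
  sorted[0] = $communication
  sorted[1] = ation$communic
  sorted[2] = cation$communi
  sorted[3] = communication$
  sorted[4] = ication$commun
  sorted[5] = ion$communicat
  sorted[6] = mmunication$co
  sorted[7] = munication$com
  sorted[8] = n$communicatio
  sorted[9] = nication$commu
  sorted[10] = ommunication$c
  sorted[11] = on$communicati
  sorted[12] = tion$communica
  sorted[13] = unication$comm
sorted[4] = ication$commun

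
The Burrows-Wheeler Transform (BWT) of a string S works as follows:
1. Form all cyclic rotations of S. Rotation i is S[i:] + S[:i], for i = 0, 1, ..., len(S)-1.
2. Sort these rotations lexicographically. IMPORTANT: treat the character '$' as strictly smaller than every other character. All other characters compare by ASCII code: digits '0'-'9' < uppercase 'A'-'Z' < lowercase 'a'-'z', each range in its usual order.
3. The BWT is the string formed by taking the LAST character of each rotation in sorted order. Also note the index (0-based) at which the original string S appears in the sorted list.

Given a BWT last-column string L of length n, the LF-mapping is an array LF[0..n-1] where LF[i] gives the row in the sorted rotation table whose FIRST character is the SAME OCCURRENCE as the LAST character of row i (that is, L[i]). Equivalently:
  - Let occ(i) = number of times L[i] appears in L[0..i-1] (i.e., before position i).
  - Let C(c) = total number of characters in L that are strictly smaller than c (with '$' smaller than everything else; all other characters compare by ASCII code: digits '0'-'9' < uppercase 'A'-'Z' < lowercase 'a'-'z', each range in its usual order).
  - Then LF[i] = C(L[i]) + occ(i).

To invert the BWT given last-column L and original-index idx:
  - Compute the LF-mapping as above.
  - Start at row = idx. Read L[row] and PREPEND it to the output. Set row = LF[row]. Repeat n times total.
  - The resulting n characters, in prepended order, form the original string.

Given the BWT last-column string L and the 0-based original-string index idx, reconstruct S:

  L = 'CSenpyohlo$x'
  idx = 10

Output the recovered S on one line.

LF mapping: 1 2 3 6 9 11 7 4 5 8 0 10
Walk LF starting at row 10, prepending L[row]:
  step 1: row=10, L[10]='$', prepend. Next row=LF[10]=0
  step 2: row=0, L[0]='C', prepend. Next row=LF[0]=1
  step 3: row=1, L[1]='S', prepend. Next row=LF[1]=2
  step 4: row=2, L[2]='e', prepend. Next row=LF[2]=3
  step 5: row=3, L[3]='n', prepend. Next row=LF[3]=6
  step 6: row=6, L[6]='o', prepend. Next row=LF[6]=7
  step 7: row=7, L[7]='h', prepend. Next row=LF[7]=4
  step 8: row=4, L[4]='p', prepend. Next row=LF[4]=9
  step 9: row=9, L[9]='o', prepend. Next row=LF[9]=8
  step 10: row=8, L[8]='l', prepend. Next row=LF[8]=5
  step 11: row=5, L[5]='y', prepend. Next row=LF[5]=11
  step 12: row=11, L[11]='x', prepend. Next row=LF[11]=10
Reversed output: xylophoneSC$

Answer: xylophoneSC$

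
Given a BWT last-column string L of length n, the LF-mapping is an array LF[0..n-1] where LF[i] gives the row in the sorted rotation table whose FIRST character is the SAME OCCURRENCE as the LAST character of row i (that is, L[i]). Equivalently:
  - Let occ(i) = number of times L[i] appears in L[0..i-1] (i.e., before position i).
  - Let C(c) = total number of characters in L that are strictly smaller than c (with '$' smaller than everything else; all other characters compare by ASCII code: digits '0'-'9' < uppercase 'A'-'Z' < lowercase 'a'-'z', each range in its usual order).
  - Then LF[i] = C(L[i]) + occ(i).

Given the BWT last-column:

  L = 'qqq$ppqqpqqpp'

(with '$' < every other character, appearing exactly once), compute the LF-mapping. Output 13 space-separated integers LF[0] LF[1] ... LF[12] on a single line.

Char counts: '$':1, 'p':5, 'q':7
C (first-col start): C('$')=0, C('p')=1, C('q')=6
L[0]='q': occ=0, LF[0]=C('q')+0=6+0=6
L[1]='q': occ=1, LF[1]=C('q')+1=6+1=7
L[2]='q': occ=2, LF[2]=C('q')+2=6+2=8
L[3]='$': occ=0, LF[3]=C('$')+0=0+0=0
L[4]='p': occ=0, LF[4]=C('p')+0=1+0=1
L[5]='p': occ=1, LF[5]=C('p')+1=1+1=2
L[6]='q': occ=3, LF[6]=C('q')+3=6+3=9
L[7]='q': occ=4, LF[7]=C('q')+4=6+4=10
L[8]='p': occ=2, LF[8]=C('p')+2=1+2=3
L[9]='q': occ=5, LF[9]=C('q')+5=6+5=11
L[10]='q': occ=6, LF[10]=C('q')+6=6+6=12
L[11]='p': occ=3, LF[11]=C('p')+3=1+3=4
L[12]='p': occ=4, LF[12]=C('p')+4=1+4=5

Answer: 6 7 8 0 1 2 9 10 3 11 12 4 5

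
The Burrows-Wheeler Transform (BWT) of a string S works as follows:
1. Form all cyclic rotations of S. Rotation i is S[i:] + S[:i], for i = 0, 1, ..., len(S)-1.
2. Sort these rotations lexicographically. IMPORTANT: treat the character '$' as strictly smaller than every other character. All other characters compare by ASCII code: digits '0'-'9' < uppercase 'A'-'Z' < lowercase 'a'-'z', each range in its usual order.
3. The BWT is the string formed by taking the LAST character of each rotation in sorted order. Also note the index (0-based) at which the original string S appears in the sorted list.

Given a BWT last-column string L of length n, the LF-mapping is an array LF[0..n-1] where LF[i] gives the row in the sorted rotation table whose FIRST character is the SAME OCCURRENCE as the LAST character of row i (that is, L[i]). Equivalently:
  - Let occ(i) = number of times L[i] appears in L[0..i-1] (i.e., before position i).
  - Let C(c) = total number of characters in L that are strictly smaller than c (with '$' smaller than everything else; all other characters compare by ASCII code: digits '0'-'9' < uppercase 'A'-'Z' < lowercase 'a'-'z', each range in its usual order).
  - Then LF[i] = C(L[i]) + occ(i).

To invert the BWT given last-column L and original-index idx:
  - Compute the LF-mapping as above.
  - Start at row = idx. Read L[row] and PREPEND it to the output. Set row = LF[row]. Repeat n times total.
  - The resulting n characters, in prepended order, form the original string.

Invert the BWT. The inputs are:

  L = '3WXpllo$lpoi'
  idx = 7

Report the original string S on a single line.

Answer: lollipopXW3$

Derivation:
LF mapping: 1 2 3 10 5 6 8 0 7 11 9 4
Walk LF starting at row 7, prepending L[row]:
  step 1: row=7, L[7]='$', prepend. Next row=LF[7]=0
  step 2: row=0, L[0]='3', prepend. Next row=LF[0]=1
  step 3: row=1, L[1]='W', prepend. Next row=LF[1]=2
  step 4: row=2, L[2]='X', prepend. Next row=LF[2]=3
  step 5: row=3, L[3]='p', prepend. Next row=LF[3]=10
  step 6: row=10, L[10]='o', prepend. Next row=LF[10]=9
  step 7: row=9, L[9]='p', prepend. Next row=LF[9]=11
  step 8: row=11, L[11]='i', prepend. Next row=LF[11]=4
  step 9: row=4, L[4]='l', prepend. Next row=LF[4]=5
  step 10: row=5, L[5]='l', prepend. Next row=LF[5]=6
  step 11: row=6, L[6]='o', prepend. Next row=LF[6]=8
  step 12: row=8, L[8]='l', prepend. Next row=LF[8]=7
Reversed output: lollipopXW3$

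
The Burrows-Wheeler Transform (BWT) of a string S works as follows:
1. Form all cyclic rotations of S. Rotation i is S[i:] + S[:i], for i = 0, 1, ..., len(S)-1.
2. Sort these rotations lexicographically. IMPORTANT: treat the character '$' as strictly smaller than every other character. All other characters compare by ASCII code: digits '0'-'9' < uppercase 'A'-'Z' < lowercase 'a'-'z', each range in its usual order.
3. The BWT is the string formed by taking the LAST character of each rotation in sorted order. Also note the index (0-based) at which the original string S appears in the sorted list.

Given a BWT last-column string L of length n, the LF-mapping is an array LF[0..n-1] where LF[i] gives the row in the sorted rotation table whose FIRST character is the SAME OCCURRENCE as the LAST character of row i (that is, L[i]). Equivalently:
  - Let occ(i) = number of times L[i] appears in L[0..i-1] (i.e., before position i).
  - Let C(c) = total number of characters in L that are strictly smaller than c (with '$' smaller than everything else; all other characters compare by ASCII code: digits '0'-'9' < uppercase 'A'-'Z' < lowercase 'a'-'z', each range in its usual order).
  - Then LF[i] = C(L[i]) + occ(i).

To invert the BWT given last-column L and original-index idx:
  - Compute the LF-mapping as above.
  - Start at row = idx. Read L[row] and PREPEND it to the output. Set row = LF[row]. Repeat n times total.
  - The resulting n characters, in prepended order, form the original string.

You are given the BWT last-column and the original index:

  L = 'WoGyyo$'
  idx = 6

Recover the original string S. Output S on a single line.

Answer: yoyoGW$

Derivation:
LF mapping: 2 3 1 5 6 4 0
Walk LF starting at row 6, prepending L[row]:
  step 1: row=6, L[6]='$', prepend. Next row=LF[6]=0
  step 2: row=0, L[0]='W', prepend. Next row=LF[0]=2
  step 3: row=2, L[2]='G', prepend. Next row=LF[2]=1
  step 4: row=1, L[1]='o', prepend. Next row=LF[1]=3
  step 5: row=3, L[3]='y', prepend. Next row=LF[3]=5
  step 6: row=5, L[5]='o', prepend. Next row=LF[5]=4
  step 7: row=4, L[4]='y', prepend. Next row=LF[4]=6
Reversed output: yoyoGW$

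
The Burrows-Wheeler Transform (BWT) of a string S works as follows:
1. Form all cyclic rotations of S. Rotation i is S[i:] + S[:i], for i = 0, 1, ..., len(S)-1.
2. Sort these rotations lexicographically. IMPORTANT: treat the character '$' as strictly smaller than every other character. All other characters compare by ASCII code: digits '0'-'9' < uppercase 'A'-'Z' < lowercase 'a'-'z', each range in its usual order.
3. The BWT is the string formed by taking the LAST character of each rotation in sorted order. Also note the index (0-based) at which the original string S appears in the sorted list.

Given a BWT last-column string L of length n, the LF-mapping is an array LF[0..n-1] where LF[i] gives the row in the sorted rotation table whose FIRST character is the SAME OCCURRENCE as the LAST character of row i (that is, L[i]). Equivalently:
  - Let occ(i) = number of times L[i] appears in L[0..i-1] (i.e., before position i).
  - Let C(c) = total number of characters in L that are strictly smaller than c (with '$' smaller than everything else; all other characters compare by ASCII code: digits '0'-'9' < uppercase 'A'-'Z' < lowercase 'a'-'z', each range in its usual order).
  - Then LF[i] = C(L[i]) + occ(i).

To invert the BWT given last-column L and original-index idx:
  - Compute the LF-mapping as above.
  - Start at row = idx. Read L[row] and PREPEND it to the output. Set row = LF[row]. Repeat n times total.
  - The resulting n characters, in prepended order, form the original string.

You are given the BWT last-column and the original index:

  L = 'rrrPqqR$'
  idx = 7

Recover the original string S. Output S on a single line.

LF mapping: 5 6 7 1 3 4 2 0
Walk LF starting at row 7, prepending L[row]:
  step 1: row=7, L[7]='$', prepend. Next row=LF[7]=0
  step 2: row=0, L[0]='r', prepend. Next row=LF[0]=5
  step 3: row=5, L[5]='q', prepend. Next row=LF[5]=4
  step 4: row=4, L[4]='q', prepend. Next row=LF[4]=3
  step 5: row=3, L[3]='P', prepend. Next row=LF[3]=1
  step 6: row=1, L[1]='r', prepend. Next row=LF[1]=6
  step 7: row=6, L[6]='R', prepend. Next row=LF[6]=2
  step 8: row=2, L[2]='r', prepend. Next row=LF[2]=7
Reversed output: rRrPqqr$

Answer: rRrPqqr$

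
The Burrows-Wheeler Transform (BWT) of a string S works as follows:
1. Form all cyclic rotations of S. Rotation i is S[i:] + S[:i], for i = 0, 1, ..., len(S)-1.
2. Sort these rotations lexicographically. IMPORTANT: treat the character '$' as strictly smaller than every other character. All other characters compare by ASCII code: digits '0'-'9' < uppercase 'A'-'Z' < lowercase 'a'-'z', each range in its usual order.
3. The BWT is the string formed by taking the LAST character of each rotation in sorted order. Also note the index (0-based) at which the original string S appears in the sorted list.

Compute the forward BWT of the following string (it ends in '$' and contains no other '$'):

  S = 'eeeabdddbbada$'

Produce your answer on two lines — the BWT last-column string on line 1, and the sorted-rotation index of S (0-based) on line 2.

Answer: adebbdaaddbee$
13

Derivation:
All 14 rotations (rotation i = S[i:]+S[:i]):
  rot[0] = eeeabdddbbada$
  rot[1] = eeabdddbbada$e
  rot[2] = eabdddbbada$ee
  rot[3] = abdddbbada$eee
  rot[4] = bdddbbada$eeea
  rot[5] = dddbbada$eeeab
  rot[6] = ddbbada$eeeabd
  rot[7] = dbbada$eeeabdd
  rot[8] = bbada$eeeabddd
  rot[9] = bada$eeeabdddb
  rot[10] = ada$eeeabdddbb
  rot[11] = da$eeeabdddbba
  rot[12] = a$eeeabdddbbad
  rot[13] = $eeeabdddbbada
Sorted (with $ < everything):
  sorted[0] = $eeeabdddbbada  (last char: 'a')
  sorted[1] = a$eeeabdddbbad  (last char: 'd')
  sorted[2] = abdddbbada$eee  (last char: 'e')
  sorted[3] = ada$eeeabdddbb  (last char: 'b')
  sorted[4] = bada$eeeabdddb  (last char: 'b')
  sorted[5] = bbada$eeeabddd  (last char: 'd')
  sorted[6] = bdddbbada$eeea  (last char: 'a')
  sorted[7] = da$eeeabdddbba  (last char: 'a')
  sorted[8] = dbbada$eeeabdd  (last char: 'd')
  sorted[9] = ddbbada$eeeabd  (last char: 'd')
  sorted[10] = dddbbada$eeeab  (last char: 'b')
  sorted[11] = eabdddbbada$ee  (last char: 'e')
  sorted[12] = eeabdddbbada$e  (last char: 'e')
  sorted[13] = eeeabdddbbada$  (last char: '$')
Last column: adebbdaaddbee$
Original string S is at sorted index 13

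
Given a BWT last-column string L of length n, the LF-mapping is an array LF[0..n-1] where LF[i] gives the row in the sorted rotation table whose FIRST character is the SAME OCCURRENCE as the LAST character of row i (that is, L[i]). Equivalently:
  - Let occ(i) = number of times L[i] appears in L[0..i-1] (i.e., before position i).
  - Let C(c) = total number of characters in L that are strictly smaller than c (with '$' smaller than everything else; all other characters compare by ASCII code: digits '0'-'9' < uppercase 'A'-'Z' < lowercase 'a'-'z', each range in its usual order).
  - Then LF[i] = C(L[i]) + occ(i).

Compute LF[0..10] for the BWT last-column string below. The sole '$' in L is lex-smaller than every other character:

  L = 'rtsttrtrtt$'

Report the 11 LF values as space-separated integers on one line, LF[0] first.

Answer: 1 5 4 6 7 2 8 3 9 10 0

Derivation:
Char counts: '$':1, 'r':3, 's':1, 't':6
C (first-col start): C('$')=0, C('r')=1, C('s')=4, C('t')=5
L[0]='r': occ=0, LF[0]=C('r')+0=1+0=1
L[1]='t': occ=0, LF[1]=C('t')+0=5+0=5
L[2]='s': occ=0, LF[2]=C('s')+0=4+0=4
L[3]='t': occ=1, LF[3]=C('t')+1=5+1=6
L[4]='t': occ=2, LF[4]=C('t')+2=5+2=7
L[5]='r': occ=1, LF[5]=C('r')+1=1+1=2
L[6]='t': occ=3, LF[6]=C('t')+3=5+3=8
L[7]='r': occ=2, LF[7]=C('r')+2=1+2=3
L[8]='t': occ=4, LF[8]=C('t')+4=5+4=9
L[9]='t': occ=5, LF[9]=C('t')+5=5+5=10
L[10]='$': occ=0, LF[10]=C('$')+0=0+0=0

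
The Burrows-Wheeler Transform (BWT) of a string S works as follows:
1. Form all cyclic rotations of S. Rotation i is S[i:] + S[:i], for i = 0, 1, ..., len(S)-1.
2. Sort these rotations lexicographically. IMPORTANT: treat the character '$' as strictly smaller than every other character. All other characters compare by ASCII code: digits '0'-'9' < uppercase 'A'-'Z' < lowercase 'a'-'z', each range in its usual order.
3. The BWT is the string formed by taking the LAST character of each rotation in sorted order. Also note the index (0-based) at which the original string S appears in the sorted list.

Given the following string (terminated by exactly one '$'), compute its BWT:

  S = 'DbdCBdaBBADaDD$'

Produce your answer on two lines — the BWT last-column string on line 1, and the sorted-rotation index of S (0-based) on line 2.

Answer: DBBaCdDaA$dDDbB
9

Derivation:
All 15 rotations (rotation i = S[i:]+S[:i]):
  rot[0] = DbdCBdaBBADaDD$
  rot[1] = bdCBdaBBADaDD$D
  rot[2] = dCBdaBBADaDD$Db
  rot[3] = CBdaBBADaDD$Dbd
  rot[4] = BdaBBADaDD$DbdC
  rot[5] = daBBADaDD$DbdCB
  rot[6] = aBBADaDD$DbdCBd
  rot[7] = BBADaDD$DbdCBda
  rot[8] = BADaDD$DbdCBdaB
  rot[9] = ADaDD$DbdCBdaBB
  rot[10] = DaDD$DbdCBdaBBA
  rot[11] = aDD$DbdCBdaBBAD
  rot[12] = DD$DbdCBdaBBADa
  rot[13] = D$DbdCBdaBBADaD
  rot[14] = $DbdCBdaBBADaDD
Sorted (with $ < everything):
  sorted[0] = $DbdCBdaBBADaDD  (last char: 'D')
  sorted[1] = ADaDD$DbdCBdaBB  (last char: 'B')
  sorted[2] = BADaDD$DbdCBdaB  (last char: 'B')
  sorted[3] = BBADaDD$DbdCBda  (last char: 'a')
  sorted[4] = BdaBBADaDD$DbdC  (last char: 'C')
  sorted[5] = CBdaBBADaDD$Dbd  (last char: 'd')
  sorted[6] = D$DbdCBdaBBADaD  (last char: 'D')
  sorted[7] = DD$DbdCBdaBBADa  (last char: 'a')
  sorted[8] = DaDD$DbdCBdaBBA  (last char: 'A')
  sorted[9] = DbdCBdaBBADaDD$  (last char: '$')
  sorted[10] = aBBADaDD$DbdCBd  (last char: 'd')
  sorted[11] = aDD$DbdCBdaBBAD  (last char: 'D')
  sorted[12] = bdCBdaBBADaDD$D  (last char: 'D')
  sorted[13] = dCBdaBBADaDD$Db  (last char: 'b')
  sorted[14] = daBBADaDD$DbdCB  (last char: 'B')
Last column: DBBaCdDaA$dDDbB
Original string S is at sorted index 9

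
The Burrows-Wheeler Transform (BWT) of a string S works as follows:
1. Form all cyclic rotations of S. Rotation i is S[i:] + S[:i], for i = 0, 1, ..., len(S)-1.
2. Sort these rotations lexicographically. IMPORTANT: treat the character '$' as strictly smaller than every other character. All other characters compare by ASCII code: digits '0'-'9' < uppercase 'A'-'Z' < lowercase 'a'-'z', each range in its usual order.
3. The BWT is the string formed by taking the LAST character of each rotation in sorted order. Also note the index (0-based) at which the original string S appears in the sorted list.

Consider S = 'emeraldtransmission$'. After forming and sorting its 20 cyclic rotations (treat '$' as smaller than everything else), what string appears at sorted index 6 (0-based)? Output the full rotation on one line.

Answer: ion$emeraldtransmiss

Derivation:
All 20 rotations (rotation i = S[i:]+S[:i]):
  rot[0] = emeraldtransmission$
  rot[1] = meraldtransmission$e
  rot[2] = eraldtransmission$em
  rot[3] = raldtransmission$eme
  rot[4] = aldtransmission$emer
  rot[5] = ldtransmission$emera
  rot[6] = dtransmission$emeral
  rot[7] = transmission$emerald
  rot[8] = ransmission$emeraldt
  rot[9] = ansmission$emeraldtr
  rot[10] = nsmission$emeraldtra
  rot[11] = smission$emeraldtran
  rot[12] = mission$emeraldtrans
  rot[13] = ission$emeraldtransm
  rot[14] = ssion$emeraldtransmi
  rot[15] = sion$emeraldtransmis
  rot[16] = ion$emeraldtransmiss
  rot[17] = on$emeraldtransmissi
  rot[18] = n$emeraldtransmissio
  rot[19] = $emeraldtransmission
Sorted (with $ < everything):
  sorted[0] = $emeraldtransmission
  sorted[1] = aldtransmission$emer
  sorted[2] = ansmission$emeraldtr
  sorted[3] = dtransmission$emeral
  sorted[4] = emeraldtransmission$
  sorted[5] = eraldtransmission$em
  sorted[6] = ion$emeraldtransmiss
  sorted[7] = ission$emeraldtransm
  sorted[8] = ldtransmission$emera
  sorted[9] = meraldtransmission$e
  sorted[10] = mission$emeraldtrans
  sorted[11] = n$emeraldtransmissio
  sorted[12] = nsmission$emeraldtra
  sorted[13] = on$emeraldtransmissi
  sorted[14] = raldtransmission$eme
  sorted[15] = ransmission$emeraldt
  sorted[16] = sion$emeraldtransmis
  sorted[17] = smission$emeraldtran
  sorted[18] = ssion$emeraldtransmi
  sorted[19] = transmission$emerald
sorted[6] = ion$emeraldtransmiss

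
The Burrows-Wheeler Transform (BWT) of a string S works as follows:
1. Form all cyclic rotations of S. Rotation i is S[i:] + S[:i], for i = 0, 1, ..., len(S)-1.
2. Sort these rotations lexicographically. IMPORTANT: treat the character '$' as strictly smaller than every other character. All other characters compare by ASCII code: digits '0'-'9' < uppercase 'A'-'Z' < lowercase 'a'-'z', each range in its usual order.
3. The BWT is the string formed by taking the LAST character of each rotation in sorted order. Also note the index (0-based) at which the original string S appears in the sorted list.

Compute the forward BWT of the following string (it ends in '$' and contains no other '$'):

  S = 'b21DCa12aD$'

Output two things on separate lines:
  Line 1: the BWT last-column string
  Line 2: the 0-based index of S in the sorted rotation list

Answer: Da2b1Da1C2$
10

Derivation:
All 11 rotations (rotation i = S[i:]+S[:i]):
  rot[0] = b21DCa12aD$
  rot[1] = 21DCa12aD$b
  rot[2] = 1DCa12aD$b2
  rot[3] = DCa12aD$b21
  rot[4] = Ca12aD$b21D
  rot[5] = a12aD$b21DC
  rot[6] = 12aD$b21DCa
  rot[7] = 2aD$b21DCa1
  rot[8] = aD$b21DCa12
  rot[9] = D$b21DCa12a
  rot[10] = $b21DCa12aD
Sorted (with $ < everything):
  sorted[0] = $b21DCa12aD  (last char: 'D')
  sorted[1] = 12aD$b21DCa  (last char: 'a')
  sorted[2] = 1DCa12aD$b2  (last char: '2')
  sorted[3] = 21DCa12aD$b  (last char: 'b')
  sorted[4] = 2aD$b21DCa1  (last char: '1')
  sorted[5] = Ca12aD$b21D  (last char: 'D')
  sorted[6] = D$b21DCa12a  (last char: 'a')
  sorted[7] = DCa12aD$b21  (last char: '1')
  sorted[8] = a12aD$b21DC  (last char: 'C')
  sorted[9] = aD$b21DCa12  (last char: '2')
  sorted[10] = b21DCa12aD$  (last char: '$')
Last column: Da2b1Da1C2$
Original string S is at sorted index 10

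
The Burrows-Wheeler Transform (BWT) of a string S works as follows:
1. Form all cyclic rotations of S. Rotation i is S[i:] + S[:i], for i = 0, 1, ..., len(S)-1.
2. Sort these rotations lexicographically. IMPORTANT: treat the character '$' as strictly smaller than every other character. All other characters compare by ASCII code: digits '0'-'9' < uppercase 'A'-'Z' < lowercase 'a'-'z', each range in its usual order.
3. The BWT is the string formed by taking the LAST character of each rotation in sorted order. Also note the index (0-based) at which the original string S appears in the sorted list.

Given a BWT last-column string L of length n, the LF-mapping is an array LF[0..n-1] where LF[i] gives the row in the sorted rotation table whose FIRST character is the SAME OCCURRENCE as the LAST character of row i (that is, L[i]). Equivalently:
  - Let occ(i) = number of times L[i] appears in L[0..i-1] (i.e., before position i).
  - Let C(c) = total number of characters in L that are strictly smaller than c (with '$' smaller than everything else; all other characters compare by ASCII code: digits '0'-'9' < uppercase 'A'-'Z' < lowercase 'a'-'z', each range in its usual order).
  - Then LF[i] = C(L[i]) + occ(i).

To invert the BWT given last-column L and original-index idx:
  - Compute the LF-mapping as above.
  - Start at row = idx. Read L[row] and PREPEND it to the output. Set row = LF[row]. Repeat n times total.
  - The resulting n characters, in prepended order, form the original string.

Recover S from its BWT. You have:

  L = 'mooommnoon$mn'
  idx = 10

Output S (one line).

Answer: omnnommonoom$

Derivation:
LF mapping: 1 8 9 10 2 3 5 11 12 6 0 4 7
Walk LF starting at row 10, prepending L[row]:
  step 1: row=10, L[10]='$', prepend. Next row=LF[10]=0
  step 2: row=0, L[0]='m', prepend. Next row=LF[0]=1
  step 3: row=1, L[1]='o', prepend. Next row=LF[1]=8
  step 4: row=8, L[8]='o', prepend. Next row=LF[8]=12
  step 5: row=12, L[12]='n', prepend. Next row=LF[12]=7
  step 6: row=7, L[7]='o', prepend. Next row=LF[7]=11
  step 7: row=11, L[11]='m', prepend. Next row=LF[11]=4
  step 8: row=4, L[4]='m', prepend. Next row=LF[4]=2
  step 9: row=2, L[2]='o', prepend. Next row=LF[2]=9
  step 10: row=9, L[9]='n', prepend. Next row=LF[9]=6
  step 11: row=6, L[6]='n', prepend. Next row=LF[6]=5
  step 12: row=5, L[5]='m', prepend. Next row=LF[5]=3
  step 13: row=3, L[3]='o', prepend. Next row=LF[3]=10
Reversed output: omnnommonoom$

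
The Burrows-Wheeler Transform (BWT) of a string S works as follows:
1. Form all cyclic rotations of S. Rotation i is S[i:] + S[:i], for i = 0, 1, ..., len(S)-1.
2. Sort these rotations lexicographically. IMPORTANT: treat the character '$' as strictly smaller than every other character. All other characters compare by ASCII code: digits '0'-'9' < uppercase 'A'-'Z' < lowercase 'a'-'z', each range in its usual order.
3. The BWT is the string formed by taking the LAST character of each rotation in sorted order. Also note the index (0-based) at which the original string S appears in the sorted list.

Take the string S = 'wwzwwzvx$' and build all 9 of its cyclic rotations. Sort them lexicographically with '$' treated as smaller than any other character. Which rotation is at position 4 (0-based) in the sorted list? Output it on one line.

All 9 rotations (rotation i = S[i:]+S[:i]):
  rot[0] = wwzwwzvx$
  rot[1] = wzwwzvx$w
  rot[2] = zwwzvx$ww
  rot[3] = wwzvx$wwz
  rot[4] = wzvx$wwzw
  rot[5] = zvx$wwzww
  rot[6] = vx$wwzwwz
  rot[7] = x$wwzwwzv
  rot[8] = $wwzwwzvx
Sorted (with $ < everything):
  sorted[0] = $wwzwwzvx
  sorted[1] = vx$wwzwwz
  sorted[2] = wwzvx$wwz
  sorted[3] = wwzwwzvx$
  sorted[4] = wzvx$wwzw
  sorted[5] = wzwwzvx$w
  sorted[6] = x$wwzwwzv
  sorted[7] = zvx$wwzww
  sorted[8] = zwwzvx$ww
sorted[4] = wzvx$wwzw

Answer: wzvx$wwzw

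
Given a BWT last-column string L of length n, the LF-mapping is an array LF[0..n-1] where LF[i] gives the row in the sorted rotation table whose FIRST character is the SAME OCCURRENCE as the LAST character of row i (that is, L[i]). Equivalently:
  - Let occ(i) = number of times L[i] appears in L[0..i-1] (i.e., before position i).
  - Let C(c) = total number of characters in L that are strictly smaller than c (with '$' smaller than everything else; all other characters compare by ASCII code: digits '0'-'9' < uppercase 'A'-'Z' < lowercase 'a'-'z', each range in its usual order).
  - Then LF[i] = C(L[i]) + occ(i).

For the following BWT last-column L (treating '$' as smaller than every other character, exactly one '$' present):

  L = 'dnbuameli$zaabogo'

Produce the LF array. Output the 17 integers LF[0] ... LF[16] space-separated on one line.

Answer: 6 12 4 15 1 11 7 10 9 0 16 2 3 5 13 8 14

Derivation:
Char counts: '$':1, 'a':3, 'b':2, 'd':1, 'e':1, 'g':1, 'i':1, 'l':1, 'm':1, 'n':1, 'o':2, 'u':1, 'z':1
C (first-col start): C('$')=0, C('a')=1, C('b')=4, C('d')=6, C('e')=7, C('g')=8, C('i')=9, C('l')=10, C('m')=11, C('n')=12, C('o')=13, C('u')=15, C('z')=16
L[0]='d': occ=0, LF[0]=C('d')+0=6+0=6
L[1]='n': occ=0, LF[1]=C('n')+0=12+0=12
L[2]='b': occ=0, LF[2]=C('b')+0=4+0=4
L[3]='u': occ=0, LF[3]=C('u')+0=15+0=15
L[4]='a': occ=0, LF[4]=C('a')+0=1+0=1
L[5]='m': occ=0, LF[5]=C('m')+0=11+0=11
L[6]='e': occ=0, LF[6]=C('e')+0=7+0=7
L[7]='l': occ=0, LF[7]=C('l')+0=10+0=10
L[8]='i': occ=0, LF[8]=C('i')+0=9+0=9
L[9]='$': occ=0, LF[9]=C('$')+0=0+0=0
L[10]='z': occ=0, LF[10]=C('z')+0=16+0=16
L[11]='a': occ=1, LF[11]=C('a')+1=1+1=2
L[12]='a': occ=2, LF[12]=C('a')+2=1+2=3
L[13]='b': occ=1, LF[13]=C('b')+1=4+1=5
L[14]='o': occ=0, LF[14]=C('o')+0=13+0=13
L[15]='g': occ=0, LF[15]=C('g')+0=8+0=8
L[16]='o': occ=1, LF[16]=C('o')+1=13+1=14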